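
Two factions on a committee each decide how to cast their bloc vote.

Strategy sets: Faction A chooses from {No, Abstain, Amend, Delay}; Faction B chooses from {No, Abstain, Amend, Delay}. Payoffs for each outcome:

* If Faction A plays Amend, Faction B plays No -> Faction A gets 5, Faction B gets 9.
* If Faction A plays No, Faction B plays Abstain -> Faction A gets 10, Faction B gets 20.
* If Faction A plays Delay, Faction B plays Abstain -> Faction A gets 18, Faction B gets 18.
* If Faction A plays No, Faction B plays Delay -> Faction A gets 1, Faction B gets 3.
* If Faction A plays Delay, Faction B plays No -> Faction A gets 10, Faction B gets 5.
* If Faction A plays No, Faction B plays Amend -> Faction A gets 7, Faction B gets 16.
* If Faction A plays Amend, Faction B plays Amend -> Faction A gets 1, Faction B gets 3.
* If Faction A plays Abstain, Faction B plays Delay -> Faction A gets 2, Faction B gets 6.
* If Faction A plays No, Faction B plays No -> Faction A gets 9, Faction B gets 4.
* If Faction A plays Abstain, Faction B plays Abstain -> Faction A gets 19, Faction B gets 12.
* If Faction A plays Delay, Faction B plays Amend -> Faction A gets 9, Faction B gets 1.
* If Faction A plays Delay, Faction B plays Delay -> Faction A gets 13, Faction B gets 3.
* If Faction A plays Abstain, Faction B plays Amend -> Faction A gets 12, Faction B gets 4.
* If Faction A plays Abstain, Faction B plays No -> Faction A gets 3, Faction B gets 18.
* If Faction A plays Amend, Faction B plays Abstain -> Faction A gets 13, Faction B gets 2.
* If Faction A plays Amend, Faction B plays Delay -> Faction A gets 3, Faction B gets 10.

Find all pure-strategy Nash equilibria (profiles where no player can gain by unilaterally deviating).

none

Faction A against No: payoffs 9, 3, 5, 10 → best response Delay.
Faction A against Abstain: payoffs 10, 19, 13, 18 → best response Abstain.
Faction A against Amend: payoffs 7, 12, 1, 9 → best response Abstain.
Faction A against Delay: payoffs 1, 2, 3, 13 → best response Delay.
Faction B against No: payoffs 4, 20, 16, 3 → best response Abstain.
Faction B against Abstain: payoffs 18, 12, 4, 6 → best response No.
Faction B against Amend: payoffs 9, 2, 3, 10 → best response Delay.
Faction B against Delay: payoffs 5, 18, 1, 3 → best response Abstain.
No profile is a mutual best response for all players.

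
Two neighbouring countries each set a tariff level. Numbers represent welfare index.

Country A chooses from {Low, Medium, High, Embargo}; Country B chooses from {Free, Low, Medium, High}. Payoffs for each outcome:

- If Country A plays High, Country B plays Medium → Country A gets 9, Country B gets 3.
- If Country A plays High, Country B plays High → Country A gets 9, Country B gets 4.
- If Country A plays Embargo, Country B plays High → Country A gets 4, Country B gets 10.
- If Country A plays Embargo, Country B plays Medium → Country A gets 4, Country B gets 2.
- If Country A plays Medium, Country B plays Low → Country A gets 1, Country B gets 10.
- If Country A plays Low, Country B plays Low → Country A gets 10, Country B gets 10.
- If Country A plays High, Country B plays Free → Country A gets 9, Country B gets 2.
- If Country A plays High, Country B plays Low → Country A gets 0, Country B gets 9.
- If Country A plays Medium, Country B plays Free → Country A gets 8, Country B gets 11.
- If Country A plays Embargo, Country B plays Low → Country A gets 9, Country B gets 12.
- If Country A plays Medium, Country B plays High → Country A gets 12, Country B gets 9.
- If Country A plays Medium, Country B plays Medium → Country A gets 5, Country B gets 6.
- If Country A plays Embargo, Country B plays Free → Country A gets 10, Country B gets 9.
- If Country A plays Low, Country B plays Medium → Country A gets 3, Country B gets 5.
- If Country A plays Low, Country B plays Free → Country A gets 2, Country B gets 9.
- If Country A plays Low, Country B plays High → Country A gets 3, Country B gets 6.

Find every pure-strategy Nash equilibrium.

Country A against Free: payoffs 2, 8, 9, 10 → best response Embargo.
Country A against Low: payoffs 10, 1, 0, 9 → best response Low.
Country A against Medium: payoffs 3, 5, 9, 4 → best response High.
Country A against High: payoffs 3, 12, 9, 4 → best response Medium.
Country B against Low: payoffs 9, 10, 5, 6 → best response Low.
Country B against Medium: payoffs 11, 10, 6, 9 → best response Free.
Country B against High: payoffs 2, 9, 3, 4 → best response Low.
Country B against Embargo: payoffs 9, 12, 2, 10 → best response Low.
Mutual best responses: (Low, Low).

Pure NE: (Low, Low)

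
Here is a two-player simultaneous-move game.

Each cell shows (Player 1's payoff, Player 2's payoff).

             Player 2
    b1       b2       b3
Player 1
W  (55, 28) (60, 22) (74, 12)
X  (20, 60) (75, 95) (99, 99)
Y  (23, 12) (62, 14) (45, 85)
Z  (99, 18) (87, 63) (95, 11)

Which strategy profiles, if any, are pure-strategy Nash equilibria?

The pure Nash equilibria are (X, b3), (Z, b2).

(W, b1): Player 1 can switch to Z (55 → 99). Not NE.
(W, b2): Player 1 can switch to X (60 → 75). Not NE.
(W, b3): Player 1 can switch to X (74 → 99). Not NE.
(X, b1): Player 1 can switch to W (20 → 55). Not NE.
(X, b2): Player 1 can switch to Z (75 → 87). Not NE.
(X, b3): Player 1 gets 99, best alternative 95; Player 2 gets 99, best alternative 95. No profitable deviation — NE.
(Y, b1): Player 1 can switch to W (23 → 55). Not NE.
(Y, b2): Player 1 can switch to X (62 → 75). Not NE.
(Y, b3): Player 1 can switch to W (45 → 74). Not NE.
(Z, b2): Player 1 gets 87, best alternative 75; Player 2 gets 63, best alternative 18. No profitable deviation — NE.
(The remaining 2 profiles each have a profitable deviation by the same check.)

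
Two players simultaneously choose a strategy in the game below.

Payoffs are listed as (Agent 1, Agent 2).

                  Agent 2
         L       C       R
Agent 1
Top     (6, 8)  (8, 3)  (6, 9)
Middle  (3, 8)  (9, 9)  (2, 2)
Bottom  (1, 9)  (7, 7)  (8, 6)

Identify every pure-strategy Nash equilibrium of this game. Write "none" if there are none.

(Middle, C)

Agent 1 against L: payoffs 6, 3, 1 → best response Top.
Agent 1 against C: payoffs 8, 9, 7 → best response Middle.
Agent 1 against R: payoffs 6, 2, 8 → best response Bottom.
Agent 2 against Top: payoffs 8, 3, 9 → best response R.
Agent 2 against Middle: payoffs 8, 9, 2 → best response C.
Agent 2 against Bottom: payoffs 9, 7, 6 → best response L.
Mutual best responses: (Middle, C).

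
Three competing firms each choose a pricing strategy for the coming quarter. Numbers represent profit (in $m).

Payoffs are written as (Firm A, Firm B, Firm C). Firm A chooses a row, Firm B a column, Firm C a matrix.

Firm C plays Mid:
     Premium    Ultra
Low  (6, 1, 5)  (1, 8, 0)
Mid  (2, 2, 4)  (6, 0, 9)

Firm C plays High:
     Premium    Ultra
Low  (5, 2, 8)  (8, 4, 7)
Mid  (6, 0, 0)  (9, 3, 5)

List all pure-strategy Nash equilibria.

For each player, find the best response to each opponent profile; mutual best responses are the pure NE.
Firm A against (Premium, Mid): payoffs 6, 2 → best response Low.
Firm A against (Premium, High): payoffs 5, 6 → best response Mid.
Firm A against (Ultra, Mid): payoffs 1, 6 → best response Mid.
Firm A against (Ultra, High): payoffs 8, 9 → best response Mid.
Firm B against (Low, Mid): payoffs 1, 8 → best response Ultra.
Firm B against (Low, High): payoffs 2, 4 → best response Ultra.
Firm B against (Mid, Mid): payoffs 2, 0 → best response Premium.
Firm B against (Mid, High): payoffs 0, 3 → best response Ultra.
Firm C against (Low, Premium): payoffs 5, 8 → best response High.
Firm C against (Low, Ultra): payoffs 0, 7 → best response High.
Firm C against (Mid, Premium): payoffs 4, 0 → best response Mid.
Firm C against (Mid, Ultra): payoffs 9, 5 → best response Mid.
No profile is a mutual best response for all players.

none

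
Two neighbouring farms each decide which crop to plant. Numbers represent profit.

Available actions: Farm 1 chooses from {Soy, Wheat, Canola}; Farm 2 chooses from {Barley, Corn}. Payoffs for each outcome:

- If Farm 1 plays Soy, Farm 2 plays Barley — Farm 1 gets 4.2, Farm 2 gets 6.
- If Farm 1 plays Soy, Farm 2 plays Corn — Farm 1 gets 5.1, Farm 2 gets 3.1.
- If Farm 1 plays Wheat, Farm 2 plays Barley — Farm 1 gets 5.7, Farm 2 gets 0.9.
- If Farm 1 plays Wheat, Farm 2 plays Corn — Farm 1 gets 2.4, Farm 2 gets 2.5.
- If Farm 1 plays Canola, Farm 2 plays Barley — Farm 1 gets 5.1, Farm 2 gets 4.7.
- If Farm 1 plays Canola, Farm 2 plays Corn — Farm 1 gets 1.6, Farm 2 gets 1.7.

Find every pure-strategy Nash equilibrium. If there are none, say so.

For each strategy profile, look for a profitable unilateral deviation.
(Soy, Barley): Farm 1 can switch to Wheat (4.2 → 5.7). Not NE.
(Soy, Corn): Farm 2 can switch to Barley (3.1 → 6). Not NE.
(Wheat, Barley): Farm 2 can switch to Corn (0.9 → 2.5). Not NE.
(Wheat, Corn): Farm 1 can switch to Soy (2.4 → 5.1). Not NE.
(Canola, Barley): Farm 1 can switch to Wheat (5.1 → 5.7). Not NE.
(Canola, Corn): Farm 1 can switch to Soy (1.6 → 5.1). Not NE.

none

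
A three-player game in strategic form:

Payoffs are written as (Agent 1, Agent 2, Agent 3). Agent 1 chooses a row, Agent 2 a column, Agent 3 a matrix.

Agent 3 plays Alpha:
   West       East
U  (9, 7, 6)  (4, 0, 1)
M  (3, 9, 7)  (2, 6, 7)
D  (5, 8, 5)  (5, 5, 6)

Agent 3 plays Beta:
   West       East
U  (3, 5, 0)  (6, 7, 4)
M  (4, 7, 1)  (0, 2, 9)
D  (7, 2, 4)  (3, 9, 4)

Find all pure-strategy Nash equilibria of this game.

For each player, find the best response to each opponent profile; mutual best responses are the pure NE.
Agent 1 against (West, Alpha): payoffs 9, 3, 5 → best response U.
Agent 1 against (West, Beta): payoffs 3, 4, 7 → best response D.
Agent 1 against (East, Alpha): payoffs 4, 2, 5 → best response D.
Agent 1 against (East, Beta): payoffs 6, 0, 3 → best response U.
Agent 2 against (U, Alpha): payoffs 7, 0 → best response West.
Agent 2 against (U, Beta): payoffs 5, 7 → best response East.
Agent 2 against (M, Alpha): payoffs 9, 6 → best response West.
Agent 2 against (M, Beta): payoffs 7, 2 → best response West.
Agent 2 against (D, Alpha): payoffs 8, 5 → best response West.
Agent 2 against (D, Beta): payoffs 2, 9 → best response East.
Agent 3 against (U, West): payoffs 6, 0 → best response Alpha.
Agent 3 against (U, East): payoffs 1, 4 → best response Beta.
Agent 3 against (M, West): payoffs 7, 1 → best response Alpha.
Agent 3 against (M, East): payoffs 7, 9 → best response Beta.
Agent 3 against (D, West): payoffs 5, 4 → best response Alpha.
Agent 3 against (D, East): payoffs 6, 4 → best response Alpha.
Mutual best responses: (U, West, Alpha); (U, East, Beta).

(U, West, Alpha) and (U, East, Beta)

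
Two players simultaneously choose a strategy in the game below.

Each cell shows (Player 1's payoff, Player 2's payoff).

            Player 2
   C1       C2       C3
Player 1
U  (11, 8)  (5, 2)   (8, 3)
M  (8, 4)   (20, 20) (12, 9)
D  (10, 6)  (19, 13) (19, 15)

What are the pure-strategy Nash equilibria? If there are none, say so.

The pure Nash equilibria are (U, C1) and (M, C2) and (D, C3).

Player 1 against C1: payoffs 11, 8, 10 → best response U.
Player 1 against C2: payoffs 5, 20, 19 → best response M.
Player 1 against C3: payoffs 8, 12, 19 → best response D.
Player 2 against U: payoffs 8, 2, 3 → best response C1.
Player 2 against M: payoffs 4, 20, 9 → best response C2.
Player 2 against D: payoffs 6, 13, 15 → best response C3.
Mutual best responses: (U, C1); (M, C2); (D, C3).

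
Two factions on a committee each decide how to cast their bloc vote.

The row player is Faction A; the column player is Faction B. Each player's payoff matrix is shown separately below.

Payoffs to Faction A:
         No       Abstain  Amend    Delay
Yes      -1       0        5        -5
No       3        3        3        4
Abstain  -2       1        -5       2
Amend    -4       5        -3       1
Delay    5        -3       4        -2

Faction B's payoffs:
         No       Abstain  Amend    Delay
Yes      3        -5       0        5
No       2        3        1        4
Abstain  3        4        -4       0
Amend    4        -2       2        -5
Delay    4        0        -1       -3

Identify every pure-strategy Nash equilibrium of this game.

The pure Nash equilibria are (No, Delay); (Delay, No).

For each strategy profile, look for a profitable unilateral deviation.
(Yes, No): Faction A can switch to No (-1 → 3). Not NE.
(Yes, Abstain): Faction A can switch to No (0 → 3). Not NE.
(Yes, Amend): Faction B can switch to No (0 → 3). Not NE.
(Yes, Delay): Faction A can switch to No (-5 → 4). Not NE.
(No, No): Faction A can switch to Delay (3 → 5). Not NE.
(No, Abstain): Faction A can switch to Amend (3 → 5). Not NE.
(No, Amend): Faction A can switch to Yes (3 → 5). Not NE.
(No, Delay): Faction A gets 4, best alternative 2; Faction B gets 4, best alternative 3. No profitable deviation — NE.
(Abstain, No): Faction A can switch to Yes (-2 → -1). Not NE.
(Delay, No): Faction A gets 5, best alternative 3; Faction B gets 4, best alternative 0. No profitable deviation — NE.
(The remaining 10 profiles each have a profitable deviation by the same check.)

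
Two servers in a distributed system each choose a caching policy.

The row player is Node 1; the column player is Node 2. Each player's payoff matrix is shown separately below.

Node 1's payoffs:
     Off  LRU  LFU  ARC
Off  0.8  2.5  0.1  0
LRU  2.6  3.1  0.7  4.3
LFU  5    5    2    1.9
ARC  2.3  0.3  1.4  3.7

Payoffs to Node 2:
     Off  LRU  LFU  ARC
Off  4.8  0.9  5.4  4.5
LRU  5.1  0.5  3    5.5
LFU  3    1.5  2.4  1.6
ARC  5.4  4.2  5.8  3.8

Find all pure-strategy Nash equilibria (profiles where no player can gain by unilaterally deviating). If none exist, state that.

Node 1 against Off: payoffs 0.8, 2.6, 5, 2.3 → best response LFU.
Node 1 against LRU: payoffs 2.5, 3.1, 5, 0.3 → best response LFU.
Node 1 against LFU: payoffs 0.1, 0.7, 2, 1.4 → best response LFU.
Node 1 against ARC: payoffs 0, 4.3, 1.9, 3.7 → best response LRU.
Node 2 against Off: payoffs 4.8, 0.9, 5.4, 4.5 → best response LFU.
Node 2 against LRU: payoffs 5.1, 0.5, 3, 5.5 → best response ARC.
Node 2 against LFU: payoffs 3, 1.5, 2.4, 1.6 → best response Off.
Node 2 against ARC: payoffs 5.4, 4.2, 5.8, 3.8 → best response LFU.
Mutual best responses: (LRU, ARC); (LFU, Off).

Pure-strategy Nash equilibria: (LRU, ARC), (LFU, Off)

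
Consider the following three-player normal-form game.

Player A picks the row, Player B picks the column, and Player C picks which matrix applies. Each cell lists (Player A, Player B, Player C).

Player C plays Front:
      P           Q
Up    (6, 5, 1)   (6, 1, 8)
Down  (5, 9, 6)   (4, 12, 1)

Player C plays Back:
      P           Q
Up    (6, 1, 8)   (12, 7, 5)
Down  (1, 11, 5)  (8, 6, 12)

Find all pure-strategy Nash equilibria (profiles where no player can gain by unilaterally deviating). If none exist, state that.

(Up, P, Front): Player C can switch to Back (1 → 8). Not NE.
(Up, P, Back): Player B can switch to Q (1 → 7). Not NE.
(Up, Q, Front): Player B can switch to P (1 → 5). Not NE.
(Up, Q, Back): Player C can switch to Front (5 → 8). Not NE.
(Down, P, Front): Player A can switch to Up (5 → 6). Not NE.
(Down, P, Back): Player A can switch to Up (1 → 6). Not NE.
(The remaining 2 profiles each have a profitable deviation by the same check.)

No pure-strategy Nash equilibrium.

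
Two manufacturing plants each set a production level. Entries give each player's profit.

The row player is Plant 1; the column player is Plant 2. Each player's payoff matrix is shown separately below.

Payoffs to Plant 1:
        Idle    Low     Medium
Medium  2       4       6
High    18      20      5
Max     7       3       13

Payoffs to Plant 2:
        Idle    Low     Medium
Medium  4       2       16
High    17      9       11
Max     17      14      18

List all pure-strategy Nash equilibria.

Mark each player's best response to every combination of opponents' strategies; a profile where every player is best-responding is a pure Nash equilibrium.
Plant 1 against Idle: payoffs 2, 18, 7 → best response High.
Plant 1 against Low: payoffs 4, 20, 3 → best response High.
Plant 1 against Medium: payoffs 6, 5, 13 → best response Max.
Plant 2 against Medium: payoffs 4, 2, 16 → best response Medium.
Plant 2 against High: payoffs 17, 9, 11 → best response Idle.
Plant 2 against Max: payoffs 17, 14, 18 → best response Medium.
Mutual best responses: (High, Idle); (Max, Medium).

Pure-strategy Nash equilibria: (High, Idle) and (Max, Medium)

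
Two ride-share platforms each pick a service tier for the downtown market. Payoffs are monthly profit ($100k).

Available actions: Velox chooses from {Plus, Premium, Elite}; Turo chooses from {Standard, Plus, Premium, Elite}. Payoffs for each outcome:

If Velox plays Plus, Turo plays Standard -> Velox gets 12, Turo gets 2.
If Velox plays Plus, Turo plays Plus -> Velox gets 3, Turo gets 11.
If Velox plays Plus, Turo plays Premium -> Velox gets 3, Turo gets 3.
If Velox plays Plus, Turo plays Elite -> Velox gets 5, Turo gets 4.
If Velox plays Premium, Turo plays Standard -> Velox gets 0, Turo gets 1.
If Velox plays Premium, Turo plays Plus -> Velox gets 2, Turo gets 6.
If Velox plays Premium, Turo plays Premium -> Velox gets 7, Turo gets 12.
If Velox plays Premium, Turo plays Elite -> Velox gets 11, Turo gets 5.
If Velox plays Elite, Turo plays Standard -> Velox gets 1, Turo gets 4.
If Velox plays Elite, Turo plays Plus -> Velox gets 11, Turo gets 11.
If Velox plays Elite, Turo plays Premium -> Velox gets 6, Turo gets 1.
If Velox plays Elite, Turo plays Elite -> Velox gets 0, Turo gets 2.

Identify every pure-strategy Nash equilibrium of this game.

The pure Nash equilibria are (Premium, Premium); (Elite, Plus).

(Plus, Standard): Turo can switch to Plus (2 → 11). Not NE.
(Plus, Plus): Velox can switch to Elite (3 → 11). Not NE.
(Plus, Premium): Velox can switch to Premium (3 → 7). Not NE.
(Plus, Elite): Velox can switch to Premium (5 → 11). Not NE.
(Premium, Standard): Velox can switch to Plus (0 → 12). Not NE.
(Premium, Plus): Velox can switch to Plus (2 → 3). Not NE.
(Premium, Premium): Velox gets 7, best alternative 6; Turo gets 12, best alternative 6. No profitable deviation — NE.
(Elite, Plus): Velox gets 11, best alternative 3; Turo gets 11, best alternative 4. No profitable deviation — NE.
(The remaining 4 profiles each have a profitable deviation by the same check.)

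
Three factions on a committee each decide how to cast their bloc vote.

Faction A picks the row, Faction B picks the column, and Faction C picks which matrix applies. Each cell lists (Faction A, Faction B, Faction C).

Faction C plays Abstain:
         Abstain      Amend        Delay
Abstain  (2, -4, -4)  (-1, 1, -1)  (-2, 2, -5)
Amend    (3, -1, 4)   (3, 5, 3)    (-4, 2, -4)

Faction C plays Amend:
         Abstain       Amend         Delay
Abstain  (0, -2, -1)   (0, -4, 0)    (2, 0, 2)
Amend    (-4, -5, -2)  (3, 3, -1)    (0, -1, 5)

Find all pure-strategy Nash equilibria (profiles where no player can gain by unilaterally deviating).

(Abstain, Delay, Amend), (Amend, Amend, Abstain)

(Abstain, Abstain, Abstain): Faction A can switch to Amend (2 → 3). Not NE.
(Abstain, Abstain, Amend): Faction B can switch to Delay (-2 → 0). Not NE.
(Abstain, Amend, Abstain): Faction A can switch to Amend (-1 → 3). Not NE.
(Abstain, Amend, Amend): Faction A can switch to Amend (0 → 3). Not NE.
(Abstain, Delay, Abstain): Faction C can switch to Amend (-5 → 2). Not NE.
(Abstain, Delay, Amend): Faction A gets 2, best alternative 0; Faction B gets 0, best alternative -2; Faction C gets 2, best alternative -5. No profitable deviation — NE.
(Amend, Abstain, Abstain): Faction B can switch to Amend (-1 → 5). Not NE.
(Amend, Abstain, Amend): Faction A can switch to Abstain (-4 → 0). Not NE.
(Amend, Amend, Abstain): Faction A gets 3, best alternative -1; Faction B gets 5, best alternative 2; Faction C gets 3, best alternative -1. No profitable deviation — NE.
(Amend, Amend, Amend): Faction C can switch to Abstain (-1 → 3). Not NE.
(Amend, Delay, Abstain): Faction A can switch to Abstain (-4 → -2). Not NE.
(Amend, Delay, Amend): Faction A can switch to Abstain (0 → 2). Not NE.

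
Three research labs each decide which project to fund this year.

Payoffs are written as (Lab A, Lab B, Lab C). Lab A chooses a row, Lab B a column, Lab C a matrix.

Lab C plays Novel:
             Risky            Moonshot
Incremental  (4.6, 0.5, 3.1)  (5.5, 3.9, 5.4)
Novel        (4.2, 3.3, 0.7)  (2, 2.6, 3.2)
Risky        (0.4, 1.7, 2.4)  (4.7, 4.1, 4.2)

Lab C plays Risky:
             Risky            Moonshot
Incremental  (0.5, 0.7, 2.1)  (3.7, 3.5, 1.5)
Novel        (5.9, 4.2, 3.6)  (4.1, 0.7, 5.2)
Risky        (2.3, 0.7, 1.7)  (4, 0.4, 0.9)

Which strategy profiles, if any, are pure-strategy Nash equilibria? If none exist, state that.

The pure Nash equilibria are (Incremental, Moonshot, Novel), (Novel, Risky, Risky).

Lab A against (Risky, Novel): payoffs 4.6, 4.2, 0.4 → best response Incremental.
Lab A against (Risky, Risky): payoffs 0.5, 5.9, 2.3 → best response Novel.
Lab A against (Moonshot, Novel): payoffs 5.5, 2, 4.7 → best response Incremental.
Lab A against (Moonshot, Risky): payoffs 3.7, 4.1, 4 → best response Novel.
Lab B against (Incremental, Novel): payoffs 0.5, 3.9 → best response Moonshot.
Lab B against (Incremental, Risky): payoffs 0.7, 3.5 → best response Moonshot.
Lab B against (Novel, Novel): payoffs 3.3, 2.6 → best response Risky.
Lab B against (Novel, Risky): payoffs 4.2, 0.7 → best response Risky.
Lab B against (Risky, Novel): payoffs 1.7, 4.1 → best response Moonshot.
Lab B against (Risky, Risky): payoffs 0.7, 0.4 → best response Risky.
Lab C against (Incremental, Risky): payoffs 3.1, 2.1 → best response Novel.
Lab C against (Incremental, Moonshot): payoffs 5.4, 1.5 → best response Novel.
Lab C against (Novel, Risky): payoffs 0.7, 3.6 → best response Risky.
Lab C against (Novel, Moonshot): payoffs 3.2, 5.2 → best response Risky.
Lab C against (Risky, Risky): payoffs 2.4, 1.7 → best response Novel.
Lab C against (Risky, Moonshot): payoffs 4.2, 0.9 → best response Novel.
Mutual best responses: (Incremental, Moonshot, Novel); (Novel, Risky, Risky).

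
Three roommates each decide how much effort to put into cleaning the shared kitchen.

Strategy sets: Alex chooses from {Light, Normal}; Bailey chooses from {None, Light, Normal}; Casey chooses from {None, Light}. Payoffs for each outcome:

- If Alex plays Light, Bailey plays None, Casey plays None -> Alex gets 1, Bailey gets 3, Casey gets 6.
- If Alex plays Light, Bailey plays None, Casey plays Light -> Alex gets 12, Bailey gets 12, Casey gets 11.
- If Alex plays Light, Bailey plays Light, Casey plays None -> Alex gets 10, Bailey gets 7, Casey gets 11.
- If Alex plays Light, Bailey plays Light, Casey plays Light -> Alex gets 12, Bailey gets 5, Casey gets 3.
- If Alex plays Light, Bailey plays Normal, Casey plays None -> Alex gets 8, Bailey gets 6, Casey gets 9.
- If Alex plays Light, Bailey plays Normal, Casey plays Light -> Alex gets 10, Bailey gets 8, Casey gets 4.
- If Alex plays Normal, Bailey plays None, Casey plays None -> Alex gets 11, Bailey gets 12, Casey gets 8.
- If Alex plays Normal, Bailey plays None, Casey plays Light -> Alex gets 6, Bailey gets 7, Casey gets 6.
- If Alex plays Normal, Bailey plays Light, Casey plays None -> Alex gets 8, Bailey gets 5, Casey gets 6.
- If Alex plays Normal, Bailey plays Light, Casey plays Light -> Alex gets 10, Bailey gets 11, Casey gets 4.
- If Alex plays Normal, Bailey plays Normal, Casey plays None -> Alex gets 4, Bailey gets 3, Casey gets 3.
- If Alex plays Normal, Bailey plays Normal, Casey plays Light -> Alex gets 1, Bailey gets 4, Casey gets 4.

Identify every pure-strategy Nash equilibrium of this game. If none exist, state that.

Check each profile: it is a Nash equilibrium iff no player can strictly gain by switching unilaterally.
(Light, None, None): Alex can switch to Normal (1 → 11). Not NE.
(Light, None, Light): Alex gets 12, best alternative 6; Bailey gets 12, best alternative 8; Casey gets 11, best alternative 6. No profitable deviation — NE.
(Light, Light, None): Alex gets 10, best alternative 8; Bailey gets 7, best alternative 6; Casey gets 11, best alternative 3. No profitable deviation — NE.
(Light, Light, Light): Bailey can switch to None (5 → 12). Not NE.
(Light, Normal, None): Bailey can switch to Light (6 → 7). Not NE.
(Light, Normal, Light): Bailey can switch to None (8 → 12). Not NE.
(Normal, None, None): Alex gets 11, best alternative 1; Bailey gets 12, best alternative 5; Casey gets 8, best alternative 6. No profitable deviation — NE.
(Normal, None, Light): Alex can switch to Light (6 → 12). Not NE.
(Normal, Light, None): Alex can switch to Light (8 → 10). Not NE.
(The remaining 3 profiles each have a profitable deviation by the same check.)

Pure-strategy Nash equilibria: (Light, None, Light), (Light, Light, None), (Normal, None, None)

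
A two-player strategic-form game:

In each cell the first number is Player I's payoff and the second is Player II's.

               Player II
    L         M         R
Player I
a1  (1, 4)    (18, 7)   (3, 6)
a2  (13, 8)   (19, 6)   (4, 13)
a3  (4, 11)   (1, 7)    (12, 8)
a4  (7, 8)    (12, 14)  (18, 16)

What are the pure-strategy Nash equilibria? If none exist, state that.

Pure NE: (a4, R)

Player I against L: payoffs 1, 13, 4, 7 → best response a2.
Player I against M: payoffs 18, 19, 1, 12 → best response a2.
Player I against R: payoffs 3, 4, 12, 18 → best response a4.
Player II against a1: payoffs 4, 7, 6 → best response M.
Player II against a2: payoffs 8, 6, 13 → best response R.
Player II against a3: payoffs 11, 7, 8 → best response L.
Player II against a4: payoffs 8, 14, 16 → best response R.
Mutual best responses: (a4, R).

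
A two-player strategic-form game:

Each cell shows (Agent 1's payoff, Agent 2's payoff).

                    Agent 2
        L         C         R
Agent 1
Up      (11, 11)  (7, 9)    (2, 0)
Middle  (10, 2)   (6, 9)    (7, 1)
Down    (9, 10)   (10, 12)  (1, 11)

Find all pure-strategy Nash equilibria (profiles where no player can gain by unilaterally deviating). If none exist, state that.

Pure-strategy Nash equilibria: (Up, L), (Down, C)

(Up, L): Agent 1 gets 11, best alternative 10; Agent 2 gets 11, best alternative 9. No profitable deviation — NE.
(Up, C): Agent 1 can switch to Down (7 → 10). Not NE.
(Up, R): Agent 1 can switch to Middle (2 → 7). Not NE.
(Middle, L): Agent 1 can switch to Up (10 → 11). Not NE.
(Middle, C): Agent 1 can switch to Up (6 → 7). Not NE.
(Middle, R): Agent 2 can switch to L (1 → 2). Not NE.
(Down, L): Agent 1 can switch to Up (9 → 11). Not NE.
(Down, C): Agent 1 gets 10, best alternative 7; Agent 2 gets 12, best alternative 11. No profitable deviation — NE.
(The remaining 1 profile has a profitable deviation by the same check.)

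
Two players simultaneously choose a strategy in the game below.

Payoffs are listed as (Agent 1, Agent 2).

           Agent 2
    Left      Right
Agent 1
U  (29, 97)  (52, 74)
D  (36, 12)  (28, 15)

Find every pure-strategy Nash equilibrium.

This game has no pure Nash equilibrium.

Mark each player's best response to every combination of opponents' strategies; a profile where every player is best-responding is a pure Nash equilibrium.
Agent 1 against Left: payoffs 29, 36 → best response D.
Agent 1 against Right: payoffs 52, 28 → best response U.
Agent 2 against U: payoffs 97, 74 → best response Left.
Agent 2 against D: payoffs 12, 15 → best response Right.
No profile is a mutual best response for all players.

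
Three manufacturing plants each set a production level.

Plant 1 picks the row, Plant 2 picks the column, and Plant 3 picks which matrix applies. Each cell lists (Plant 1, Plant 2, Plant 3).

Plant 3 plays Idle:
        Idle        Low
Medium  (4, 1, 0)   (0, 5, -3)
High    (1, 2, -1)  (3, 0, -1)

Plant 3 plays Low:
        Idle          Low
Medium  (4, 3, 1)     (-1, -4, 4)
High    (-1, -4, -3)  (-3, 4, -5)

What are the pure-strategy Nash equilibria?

Pure NE: (Medium, Idle, Low)

(Medium, Idle, Idle): Plant 2 can switch to Low (1 → 5). Not NE.
(Medium, Idle, Low): Plant 1 gets 4, best alternative -1; Plant 2 gets 3, best alternative -4; Plant 3 gets 1, best alternative 0. No profitable deviation — NE.
(Medium, Low, Idle): Plant 1 can switch to High (0 → 3). Not NE.
(Medium, Low, Low): Plant 2 can switch to Idle (-4 → 3). Not NE.
(High, Idle, Idle): Plant 1 can switch to Medium (1 → 4). Not NE.
(High, Idle, Low): Plant 1 can switch to Medium (-1 → 4). Not NE.
(High, Low, Idle): Plant 2 can switch to Idle (0 → 2). Not NE.
(High, Low, Low): Plant 1 can switch to Medium (-3 → -1). Not NE.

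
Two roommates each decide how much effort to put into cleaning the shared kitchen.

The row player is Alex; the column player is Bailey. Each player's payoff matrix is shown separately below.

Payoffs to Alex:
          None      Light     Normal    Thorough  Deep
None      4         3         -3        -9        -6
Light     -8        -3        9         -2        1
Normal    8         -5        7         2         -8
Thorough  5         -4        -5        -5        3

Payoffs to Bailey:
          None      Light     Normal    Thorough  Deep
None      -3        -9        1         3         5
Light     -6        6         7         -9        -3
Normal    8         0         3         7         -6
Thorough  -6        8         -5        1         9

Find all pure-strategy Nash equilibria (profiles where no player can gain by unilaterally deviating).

Pure-strategy Nash equilibria: (Light, Normal) and (Normal, None) and (Thorough, Deep)

Alex against None: payoffs 4, -8, 8, 5 → best response Normal.
Alex against Light: payoffs 3, -3, -5, -4 → best response None.
Alex against Normal: payoffs -3, 9, 7, -5 → best response Light.
Alex against Thorough: payoffs -9, -2, 2, -5 → best response Normal.
Alex against Deep: payoffs -6, 1, -8, 3 → best response Thorough.
Bailey against None: payoffs -3, -9, 1, 3, 5 → best response Deep.
Bailey against Light: payoffs -6, 6, 7, -9, -3 → best response Normal.
Bailey against Normal: payoffs 8, 0, 3, 7, -6 → best response None.
Bailey against Thorough: payoffs -6, 8, -5, 1, 9 → best response Deep.
Mutual best responses: (Light, Normal); (Normal, None); (Thorough, Deep).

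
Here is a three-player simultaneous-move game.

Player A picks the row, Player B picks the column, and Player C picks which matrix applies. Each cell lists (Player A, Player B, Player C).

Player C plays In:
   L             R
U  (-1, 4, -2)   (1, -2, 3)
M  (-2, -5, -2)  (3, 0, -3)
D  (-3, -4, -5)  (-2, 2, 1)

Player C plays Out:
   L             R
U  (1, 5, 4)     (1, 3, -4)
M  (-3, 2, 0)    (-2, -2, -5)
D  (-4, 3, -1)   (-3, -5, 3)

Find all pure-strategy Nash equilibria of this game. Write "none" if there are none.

(U, L, Out); (M, R, In)

For each player, find the best response to each opponent profile; mutual best responses are the pure NE.
Player A against (L, In): payoffs -1, -2, -3 → best response U.
Player A against (L, Out): payoffs 1, -3, -4 → best response U.
Player A against (R, In): payoffs 1, 3, -2 → best response M.
Player A against (R, Out): payoffs 1, -2, -3 → best response U.
Player B against (U, In): payoffs 4, -2 → best response L.
Player B against (U, Out): payoffs 5, 3 → best response L.
Player B against (M, In): payoffs -5, 0 → best response R.
Player B against (M, Out): payoffs 2, -2 → best response L.
Player B against (D, In): payoffs -4, 2 → best response R.
Player B against (D, Out): payoffs 3, -5 → best response L.
Player C against (U, L): payoffs -2, 4 → best response Out.
Player C against (U, R): payoffs 3, -4 → best response In.
Player C against (M, L): payoffs -2, 0 → best response Out.
Player C against (M, R): payoffs -3, -5 → best response In.
Player C against (D, L): payoffs -5, -1 → best response Out.
Player C against (D, R): payoffs 1, 3 → best response Out.
Mutual best responses: (U, L, Out); (M, R, In).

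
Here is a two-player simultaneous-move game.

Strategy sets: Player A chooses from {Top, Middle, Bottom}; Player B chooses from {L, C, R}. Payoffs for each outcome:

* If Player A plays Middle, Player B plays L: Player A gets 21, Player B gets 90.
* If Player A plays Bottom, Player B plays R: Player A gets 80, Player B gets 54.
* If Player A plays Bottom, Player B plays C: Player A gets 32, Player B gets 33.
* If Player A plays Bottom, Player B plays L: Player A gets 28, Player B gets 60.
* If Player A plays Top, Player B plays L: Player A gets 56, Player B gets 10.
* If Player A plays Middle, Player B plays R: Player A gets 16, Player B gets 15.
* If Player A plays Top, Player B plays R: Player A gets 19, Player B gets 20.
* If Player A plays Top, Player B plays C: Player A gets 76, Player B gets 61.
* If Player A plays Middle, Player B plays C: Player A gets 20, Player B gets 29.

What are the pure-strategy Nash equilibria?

Player A against L: payoffs 56, 21, 28 → best response Top.
Player A against C: payoffs 76, 20, 32 → best response Top.
Player A against R: payoffs 19, 16, 80 → best response Bottom.
Player B against Top: payoffs 10, 61, 20 → best response C.
Player B against Middle: payoffs 90, 29, 15 → best response L.
Player B against Bottom: payoffs 60, 33, 54 → best response L.
Mutual best responses: (Top, C).

(Top, C)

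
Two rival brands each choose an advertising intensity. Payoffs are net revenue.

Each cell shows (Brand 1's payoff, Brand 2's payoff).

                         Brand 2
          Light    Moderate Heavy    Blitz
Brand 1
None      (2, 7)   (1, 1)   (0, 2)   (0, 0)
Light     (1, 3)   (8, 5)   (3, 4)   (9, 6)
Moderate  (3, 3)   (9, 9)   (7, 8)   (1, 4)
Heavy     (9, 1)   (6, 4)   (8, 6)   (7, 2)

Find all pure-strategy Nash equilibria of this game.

Pure-strategy Nash equilibria: (Light, Blitz) and (Moderate, Moderate) and (Heavy, Heavy)

For each strategy profile, look for a profitable unilateral deviation.
(None, Light): Brand 1 can switch to Moderate (2 → 3). Not NE.
(None, Moderate): Brand 1 can switch to Light (1 → 8). Not NE.
(None, Heavy): Brand 1 can switch to Light (0 → 3). Not NE.
(None, Blitz): Brand 1 can switch to Light (0 → 9). Not NE.
(Light, Light): Brand 1 can switch to None (1 → 2). Not NE.
(Light, Moderate): Brand 1 can switch to Moderate (8 → 9). Not NE.
(Light, Heavy): Brand 1 can switch to Moderate (3 → 7). Not NE.
(Light, Blitz): Brand 1 gets 9, best alternative 7; Brand 2 gets 6, best alternative 5. No profitable deviation — NE.
(Moderate, Light): Brand 1 can switch to Heavy (3 → 9). Not NE.
(Moderate, Moderate): Brand 1 gets 9, best alternative 8; Brand 2 gets 9, best alternative 8. No profitable deviation — NE.
(Moderate, Heavy): Brand 1 can switch to Heavy (7 → 8). Not NE.
(Moderate, Blitz): Brand 1 can switch to Light (1 → 9). Not NE.
(Heavy, Heavy): Brand 1 gets 8, best alternative 7; Brand 2 gets 6, best alternative 4. No profitable deviation — NE.
(The remaining 3 profiles each have a profitable deviation by the same check.)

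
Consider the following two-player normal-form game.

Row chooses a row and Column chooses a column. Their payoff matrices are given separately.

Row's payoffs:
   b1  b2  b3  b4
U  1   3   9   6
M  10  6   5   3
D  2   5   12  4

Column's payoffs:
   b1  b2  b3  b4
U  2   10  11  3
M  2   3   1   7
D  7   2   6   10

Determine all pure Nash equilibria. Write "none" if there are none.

none

Row against b1: payoffs 1, 10, 2 → best response M.
Row against b2: payoffs 3, 6, 5 → best response M.
Row against b3: payoffs 9, 5, 12 → best response D.
Row against b4: payoffs 6, 3, 4 → best response U.
Column against U: payoffs 2, 10, 11, 3 → best response b3.
Column against M: payoffs 2, 3, 1, 7 → best response b4.
Column against D: payoffs 7, 2, 6, 10 → best response b4.
No profile is a mutual best response for all players.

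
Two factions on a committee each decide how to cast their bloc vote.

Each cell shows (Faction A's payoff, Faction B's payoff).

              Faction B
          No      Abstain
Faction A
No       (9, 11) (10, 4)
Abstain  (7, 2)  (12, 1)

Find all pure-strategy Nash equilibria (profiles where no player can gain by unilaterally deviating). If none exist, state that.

(No, No): Faction A gets 9, best alternative 7; Faction B gets 11, best alternative 4. No profitable deviation — NE.
(No, Abstain): Faction A can switch to Abstain (10 → 12). Not NE.
(Abstain, No): Faction A can switch to No (7 → 9). Not NE.
(Abstain, Abstain): Faction B can switch to No (1 → 2). Not NE.

Pure NE: (No, No)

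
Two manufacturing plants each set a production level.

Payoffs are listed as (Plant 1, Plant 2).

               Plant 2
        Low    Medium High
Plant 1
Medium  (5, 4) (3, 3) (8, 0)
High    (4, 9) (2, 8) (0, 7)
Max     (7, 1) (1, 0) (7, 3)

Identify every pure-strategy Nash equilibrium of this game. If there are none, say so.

There is no pure-strategy Nash equilibrium.

Check each profile: it is a Nash equilibrium iff no player can strictly gain by switching unilaterally.
(Medium, Low): Plant 1 can switch to Max (5 → 7). Not NE.
(Medium, Medium): Plant 2 can switch to Low (3 → 4). Not NE.
(Medium, High): Plant 2 can switch to Low (0 → 4). Not NE.
(High, Low): Plant 1 can switch to Medium (4 → 5). Not NE.
(High, Medium): Plant 1 can switch to Medium (2 → 3). Not NE.
(High, High): Plant 1 can switch to Medium (0 → 8). Not NE.
(Max, Low): Plant 2 can switch to High (1 → 3). Not NE.
(Max, Medium): Plant 1 can switch to Medium (1 → 3). Not NE.
(Max, High): Plant 1 can switch to Medium (7 → 8). Not NE.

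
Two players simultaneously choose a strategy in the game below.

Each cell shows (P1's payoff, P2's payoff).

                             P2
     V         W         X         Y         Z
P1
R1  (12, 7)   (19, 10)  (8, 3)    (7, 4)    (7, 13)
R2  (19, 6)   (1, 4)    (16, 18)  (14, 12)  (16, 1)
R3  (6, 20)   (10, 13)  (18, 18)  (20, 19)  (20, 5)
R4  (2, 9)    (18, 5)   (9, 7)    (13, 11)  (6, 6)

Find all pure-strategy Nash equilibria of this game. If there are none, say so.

none

(R1, V): P1 can switch to R2 (12 → 19). Not NE.
(R1, W): P2 can switch to Z (10 → 13). Not NE.
(R1, X): P1 can switch to R2 (8 → 16). Not NE.
(R1, Y): P1 can switch to R2 (7 → 14). Not NE.
(R1, Z): P1 can switch to R2 (7 → 16). Not NE.
(R2, V): P2 can switch to X (6 → 18). Not NE.
(R2, W): P1 can switch to R1 (1 → 19). Not NE.
(R2, X): P1 can switch to R3 (16 → 18). Not NE.
(The remaining 12 profiles each have a profitable deviation by the same check.)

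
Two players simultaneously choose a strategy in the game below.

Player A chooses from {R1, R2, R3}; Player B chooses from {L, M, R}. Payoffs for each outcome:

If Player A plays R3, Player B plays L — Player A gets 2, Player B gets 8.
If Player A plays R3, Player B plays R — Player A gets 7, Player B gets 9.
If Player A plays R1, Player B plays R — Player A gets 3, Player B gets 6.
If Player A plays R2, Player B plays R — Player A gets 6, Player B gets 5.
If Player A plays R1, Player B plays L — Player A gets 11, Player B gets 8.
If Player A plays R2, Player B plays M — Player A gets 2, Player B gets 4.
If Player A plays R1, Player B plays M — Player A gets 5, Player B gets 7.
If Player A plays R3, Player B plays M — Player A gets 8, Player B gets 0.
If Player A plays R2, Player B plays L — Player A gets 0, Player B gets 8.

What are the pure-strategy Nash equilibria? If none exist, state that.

Mark each player's best response to every combination of opponents' strategies; a profile where every player is best-responding is a pure Nash equilibrium.
Player A against L: payoffs 11, 0, 2 → best response R1.
Player A against M: payoffs 5, 2, 8 → best response R3.
Player A against R: payoffs 3, 6, 7 → best response R3.
Player B against R1: payoffs 8, 7, 6 → best response L.
Player B against R2: payoffs 8, 4, 5 → best response L.
Player B against R3: payoffs 8, 0, 9 → best response R.
Mutual best responses: (R1, L); (R3, R).

(R1, L) and (R3, R)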